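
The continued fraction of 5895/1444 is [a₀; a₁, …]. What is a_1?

12

5895 = 4·1444 + 119   →  a_0 = 4
1444 = 12·119 + 16   →  a_1 = 12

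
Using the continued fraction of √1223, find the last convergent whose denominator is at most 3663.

85645/2449

√1223 = [34; 1, 33, 1, 68, …] (period length 4).
Convergents:
  p_0/q_0 = 34/1
  p_1/q_1 = 35/1
  p_2/q_2 = 1189/34
  p_3/q_3 = 1224/35
  p_4/q_4 = 84421/2414
  p_5/q_5 = 85645/2449
  p_6/q_6 = 2910706/83231
q_5 = 2449 ≤ 3663 < 83231 = q_6, so the answer is 85645/2449.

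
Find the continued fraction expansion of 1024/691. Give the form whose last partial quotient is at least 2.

[1; 2, 13, 3, 8]

1024 = 1*691 + 333
691 = 2*333 + 25
333 = 13*25 + 8
25 = 3*8 + 1
8 = 8*1 + 0  (stop)
So 1024/691 = [1; 2, 13, 3, 8].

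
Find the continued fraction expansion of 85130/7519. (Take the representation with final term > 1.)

[11; 3, 9, 2, 5, 3, 7]

85130 = 11*7519 + 2421
7519 = 3*2421 + 256
2421 = 9*256 + 117
256 = 2*117 + 22
117 = 5*22 + 7
22 = 3*7 + 1
7 = 7*1 + 0  (stop)
So 85130/7519 = [11; 3, 9, 2, 5, 3, 7].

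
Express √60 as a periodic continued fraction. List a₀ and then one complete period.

a₀ = ⌊√60⌋ = 7.
With m₀=0, d₀=1 and mₖ₊₁ = dₖaₖ − mₖ, dₖ₊₁ = (n − mₖ₊₁²)/dₖ, aₖ₊₁ = ⌊(a₀+mₖ₊₁)/dₖ₊₁⌋:
  k=1: m=7, d=11, a=1
  k=2: m=4, d=4, a=2
  k=3: m=4, d=11, a=1
  k=4: m=7, d=1, a=14
d=1 and a=2a₀=14 at k=4, so the next step gives (m, d) = (7, 11) again — its k=1 value — and the period has length 4.

[7; 1, 2, 1, 14]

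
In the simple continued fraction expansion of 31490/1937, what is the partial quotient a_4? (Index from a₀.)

31490 = 16·1937 + 498   →  a_0 = 16
1937 = 3·498 + 443   →  a_1 = 3
498 = 1·443 + 55   →  a_2 = 1
443 = 8·55 + 3   →  a_3 = 8
55 = 18·3 + 1   →  a_4 = 18

18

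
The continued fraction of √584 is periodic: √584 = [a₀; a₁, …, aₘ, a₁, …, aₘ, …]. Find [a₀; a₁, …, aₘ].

a₀ = ⌊√584⌋ = 24.
With m₀=0, d₀=1 and mₖ₊₁ = dₖaₖ − mₖ, dₖ₊₁ = (n − mₖ₊₁²)/dₖ, aₖ₊₁ = ⌊(a₀+mₖ₊₁)/dₖ₊₁⌋:
  k=1: m=24, d=8, a=6
  k=2: m=24, d=1, a=48
d=1 and a=2a₀=48 at k=2, so the next step gives (m, d) = (24, 8) again — its k=1 value — and the period has length 2.

[24; 6, 48]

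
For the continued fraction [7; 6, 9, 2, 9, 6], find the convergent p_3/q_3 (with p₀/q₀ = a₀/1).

Using pₖ = aₖpₖ₋₁ + pₖ₋₂, qₖ = aₖqₖ₋₁ + qₖ₋₂ (with p₋₁=1, p₋₂=0, q₋₁=0, q₋₂=1):
  k=0: a=7, p=7, q=1
  k=1: a=6, p=43, q=6
  k=2: a=9, p=394, q=55
  k=3: a=2, p=831, q=116

831/116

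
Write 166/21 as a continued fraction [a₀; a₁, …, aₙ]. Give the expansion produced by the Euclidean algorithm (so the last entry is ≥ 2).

[7; 1, 9, 2]

166 = 7·21 + 19
21 = 1·19 + 2
19 = 9·2 + 1
2 = 2·1 + 0  (stop)
So 166/21 = [7; 1, 9, 2].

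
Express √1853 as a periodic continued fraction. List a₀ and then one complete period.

[43; 21, 1, 1, 21, 86]

a₀ = ⌊√1853⌋ = 43.
With m₀=0, d₀=1 and mₖ₊₁ = dₖaₖ − mₖ, dₖ₊₁ = (n − mₖ₊₁²)/dₖ, aₖ₊₁ = ⌊(a₀+mₖ₊₁)/dₖ₊₁⌋:
  k=1: m=43, d=4, a=21
  k=2: m=41, d=43, a=1
  k=3: m=2, d=43, a=1
  k=4: m=41, d=4, a=21
  k=5: m=43, d=1, a=86
d=1 and a=2a₀=86 at k=5, so the next step gives (m, d) = (43, 4) again — its k=1 value — and the period has length 5.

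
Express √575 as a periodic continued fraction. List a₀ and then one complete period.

a₀ = ⌊√575⌋ = 23.

[23; 1, 46]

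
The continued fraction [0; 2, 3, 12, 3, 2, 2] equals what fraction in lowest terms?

644/1497

Fold from the inside: start with 2/1.
  2 + 1/2 = 5/2
  3 + 2/5 = 17/5
  12 + 5/17 = 209/17
  3 + 17/209 = 644/209
  2 + 209/644 = 1497/644
  0 + 644/1497 = 644/1497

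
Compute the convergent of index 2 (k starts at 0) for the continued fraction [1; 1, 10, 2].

Using pₖ = aₖpₖ₋₁ + pₖ₋₂, qₖ = aₖqₖ₋₁ + qₖ₋₂ (with p₋₁=1, p₋₂=0, q₋₁=0, q₋₂=1):
  k=0: a=1, p=1, q=1
  k=1: a=1, p=2, q=1
  k=2: a=10, p=21, q=11

21/11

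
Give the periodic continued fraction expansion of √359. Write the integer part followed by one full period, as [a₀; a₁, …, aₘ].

[18; 1, 17, 1, 36]

a₀ = ⌊√359⌋ = 18.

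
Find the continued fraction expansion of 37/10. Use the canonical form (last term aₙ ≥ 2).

37 = 3×10 + 7
10 = 1×7 + 3
7 = 2×3 + 1
3 = 3×1 + 0  (stop)
So 37/10 = [3; 1, 2, 3].

[3; 1, 2, 3]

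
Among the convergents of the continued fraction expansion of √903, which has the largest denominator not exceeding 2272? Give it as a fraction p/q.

√903 = [30; 20, 60, …] (period length 2).
Convergents:
  p_0/q_0 = 30/1
  p_1/q_1 = 601/20
  p_2/q_2 = 36090/1201
  p_3/q_3 = 722401/24040
q_2 = 1201 ≤ 2272 < 24040 = q_3, so the answer is 36090/1201.

36090/1201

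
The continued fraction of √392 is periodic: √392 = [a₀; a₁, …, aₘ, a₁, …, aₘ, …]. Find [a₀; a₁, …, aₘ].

a₀ = ⌊√392⌋ = 19.
With m₀=0, d₀=1 and mₖ₊₁ = dₖaₖ − mₖ, dₖ₊₁ = (n − mₖ₊₁²)/dₖ, aₖ₊₁ = ⌊(a₀+mₖ₊₁)/dₖ₊₁⌋:
  k=1: m=19, d=31, a=1
  k=2: m=12, d=8, a=3
  k=3: m=12, d=31, a=1
  k=4: m=19, d=1, a=38
d=1 and a=2a₀=38 at k=4, so the next step gives (m, d) = (19, 31) again — its k=1 value — and the period has length 4.

[19; 1, 3, 1, 38]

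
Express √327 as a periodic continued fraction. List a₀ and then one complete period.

[18; 12, 36]

a₀ = ⌊√327⌋ = 18.
With m₀=0, d₀=1 and mₖ₊₁ = dₖaₖ − mₖ, dₖ₊₁ = (n − mₖ₊₁²)/dₖ, aₖ₊₁ = ⌊(a₀+mₖ₊₁)/dₖ₊₁⌋:
  k=1: m=18, d=3, a=12
  k=2: m=18, d=1, a=36
d=1 and a=2a₀=36 at k=2, so the next step gives (m, d) = (18, 3) again — its k=1 value — and the period has length 2.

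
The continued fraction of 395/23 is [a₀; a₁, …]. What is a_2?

395 = 17·23 + 4   →  a_0 = 17
23 = 5·4 + 3   →  a_1 = 5
4 = 1·3 + 1   →  a_2 = 1

1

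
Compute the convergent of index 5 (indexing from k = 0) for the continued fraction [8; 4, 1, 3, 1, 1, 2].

Using pₖ = aₖpₖ₋₁ + pₖ₋₂, qₖ = aₖqₖ₋₁ + qₖ₋₂ (with p₋₁=1, p₋₂=0, q₋₁=0, q₋₂=1):
  k=0: a=8, p=8, q=1
  k=1: a=4, p=33, q=4
  k=2: a=1, p=41, q=5
  k=3: a=3, p=156, q=19
  k=4: a=1, p=197, q=24
  k=5: a=1, p=353, q=43

353/43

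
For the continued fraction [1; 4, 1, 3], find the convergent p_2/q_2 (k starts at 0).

Using pₖ = aₖpₖ₋₁ + pₖ₋₂, qₖ = aₖqₖ₋₁ + qₖ₋₂ (with p₋₁=1, p₋₂=0, q₋₁=0, q₋₂=1):
  k=0: a=1, p=1, q=1
  k=1: a=4, p=5, q=4
  k=2: a=1, p=6, q=5

6/5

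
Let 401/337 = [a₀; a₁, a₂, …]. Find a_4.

401 = 1·337 + 64   →  a_0 = 1
337 = 5·64 + 17   →  a_1 = 5
64 = 3·17 + 13   →  a_2 = 3
17 = 1·13 + 4   →  a_3 = 1
13 = 3·4 + 1   →  a_4 = 3

3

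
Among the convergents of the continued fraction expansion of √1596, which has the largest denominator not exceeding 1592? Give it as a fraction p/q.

63081/1579

√1596 = [39; 1, 18, 1, 78, …] (period length 4).
Convergents:
  p_0/q_0 = 39/1
  p_1/q_1 = 40/1
  p_2/q_2 = 759/19
  p_3/q_3 = 799/20
  p_4/q_4 = 63081/1579
  p_5/q_5 = 63880/1599
q_4 = 1579 ≤ 1592 < 1599 = q_5, so the answer is 63081/1579.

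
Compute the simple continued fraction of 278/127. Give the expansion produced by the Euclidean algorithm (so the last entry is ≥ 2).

278 = 2×127 + 24
127 = 5×24 + 7
24 = 3×7 + 3
7 = 2×3 + 1
3 = 3×1 + 0  (stop)
So 278/127 = [2; 5, 3, 2, 3].

[2; 5, 3, 2, 3]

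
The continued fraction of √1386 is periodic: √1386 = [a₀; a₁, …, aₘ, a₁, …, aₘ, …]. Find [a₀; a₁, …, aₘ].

[37; 4, 2, 1, 2, 1, 2, 4, 74]

a₀ = ⌊√1386⌋ = 37.
With m₀=0, d₀=1 and mₖ₊₁ = dₖaₖ − mₖ, dₖ₊₁ = (n − mₖ₊₁²)/dₖ, aₖ₊₁ = ⌊(a₀+mₖ₊₁)/dₖ₊₁⌋:
  k=1: m=37, d=17, a=4
  k=2: m=31, d=25, a=2
  k=3: m=19, d=41, a=1
  k=4: m=22, d=22, a=2
  k=5: m=22, d=41, a=1
  k=6: m=19, d=25, a=2
  k=7: m=31, d=17, a=4
  k=8: m=37, d=1, a=74
d=1 and a=2a₀=74 at k=8, so the next step gives (m, d) = (37, 17) again — its k=1 value — and the period has length 8.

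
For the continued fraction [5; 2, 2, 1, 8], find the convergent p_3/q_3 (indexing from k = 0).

38/7

Using pₖ = aₖpₖ₋₁ + pₖ₋₂, qₖ = aₖqₖ₋₁ + qₖ₋₂ (with p₋₁=1, p₋₂=0, q₋₁=0, q₋₂=1):
  k=0: a=5, p=5, q=1
  k=1: a=2, p=11, q=2
  k=2: a=2, p=27, q=5
  k=3: a=1, p=38, q=7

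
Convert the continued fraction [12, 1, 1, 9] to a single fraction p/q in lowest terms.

238/19

Fold from the inside: start with 9/1.
  1 + 1/9 = 10/9
  1 + 9/10 = 19/10
  12 + 10/19 = 238/19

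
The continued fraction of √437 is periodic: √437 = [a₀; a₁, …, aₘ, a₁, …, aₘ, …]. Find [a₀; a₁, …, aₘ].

[20; 1, 9, 2, 9, 1, 40]

a₀ = ⌊√437⌋ = 20.
With m₀=0, d₀=1 and mₖ₊₁ = dₖaₖ − mₖ, dₖ₊₁ = (n − mₖ₊₁²)/dₖ, aₖ₊₁ = ⌊(a₀+mₖ₊₁)/dₖ₊₁⌋:
  k=1: m=20, d=37, a=1
  k=2: m=17, d=4, a=9
  k=3: m=19, d=19, a=2
  k=4: m=19, d=4, a=9
  k=5: m=17, d=37, a=1
  k=6: m=20, d=1, a=40
d=1 and a=2a₀=40 at k=6, so the next step gives (m, d) = (20, 37) again — its k=1 value — and the period has length 6.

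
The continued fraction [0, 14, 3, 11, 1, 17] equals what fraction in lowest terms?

663/9497

Using pₖ = aₖpₖ₋₁ + pₖ₋₂ and qₖ = aₖqₖ₋₁ + qₖ₋₂:
  k=0: a=0, p=0, q=1
  k=1: a=14, p=1, q=14
  k=2: a=3, p=3, q=43
  k=3: a=11, p=34, q=487
  k=4: a=1, p=37, q=530
  k=5: a=17, p=663, q=9497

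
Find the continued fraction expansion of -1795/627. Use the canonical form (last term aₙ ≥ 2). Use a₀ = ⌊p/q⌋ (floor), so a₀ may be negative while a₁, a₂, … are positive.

-1795 = -3·627 + 86
627 = 7·86 + 25
86 = 3·25 + 11
25 = 2·11 + 3
11 = 3·3 + 2
3 = 1·2 + 1
2 = 2·1 + 0  (stop)
So -1795/627 = [-3; 7, 3, 2, 3, 1, 2].

[-3; 7, 3, 2, 3, 1, 2]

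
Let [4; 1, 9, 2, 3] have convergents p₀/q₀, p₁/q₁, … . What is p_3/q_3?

Using pₖ = aₖpₖ₋₁ + pₖ₋₂, qₖ = aₖqₖ₋₁ + qₖ₋₂ (with p₋₁=1, p₋₂=0, q₋₁=0, q₋₂=1):
  k=0: a=4, p=4, q=1
  k=1: a=1, p=5, q=1
  k=2: a=9, p=49, q=10
  k=3: a=2, p=103, q=21

103/21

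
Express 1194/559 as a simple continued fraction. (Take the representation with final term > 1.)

1194 = 2·559 + 76
559 = 7·76 + 27
76 = 2·27 + 22
27 = 1·22 + 5
22 = 4·5 + 2
5 = 2·2 + 1
2 = 2·1 + 0  (stop)
So 1194/559 = [2; 7, 2, 1, 4, 2, 2].

[2; 7, 2, 1, 4, 2, 2]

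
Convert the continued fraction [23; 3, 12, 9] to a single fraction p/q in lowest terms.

7837/336

Using pₖ = aₖpₖ₋₁ + pₖ₋₂ and qₖ = aₖqₖ₋₁ + qₖ₋₂:
  k=0: a=23, p=23, q=1
  k=1: a=3, p=70, q=3
  k=2: a=12, p=863, q=37
  k=3: a=9, p=7837, q=336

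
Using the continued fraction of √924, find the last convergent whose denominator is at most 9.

152/5

√924 = [30; 2, 1, 1, 14, 1, 1, 2, 60, …] (period length 8).
Convergents:
  p_0/q_0 = 30/1
  p_1/q_1 = 61/2
  p_2/q_2 = 91/3
  p_3/q_3 = 152/5
  p_4/q_4 = 2219/73
q_3 = 5 ≤ 9 < 73 = q_4, so the answer is 152/5.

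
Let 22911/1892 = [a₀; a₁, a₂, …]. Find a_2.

7

22911 = 12·1892 + 207   →  a_0 = 12
1892 = 9·207 + 29   →  a_1 = 9
207 = 7·29 + 4   →  a_2 = 7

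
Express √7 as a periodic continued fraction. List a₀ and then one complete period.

a₀ = ⌊√7⌋ = 2.
With m₀=0, d₀=1 and mₖ₊₁ = dₖaₖ − mₖ, dₖ₊₁ = (n − mₖ₊₁²)/dₖ, aₖ₊₁ = ⌊(a₀+mₖ₊₁)/dₖ₊₁⌋:
  k=1: m=2, d=3, a=1
  k=2: m=1, d=2, a=1
  k=3: m=1, d=3, a=1
  k=4: m=2, d=1, a=4
d=1 and a=2a₀=4 at k=4, so the next step gives (m, d) = (2, 3) again — its k=1 value — and the period has length 4.

[2; 1, 1, 1, 4]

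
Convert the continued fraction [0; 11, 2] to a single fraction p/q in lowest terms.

Using pₖ = aₖpₖ₋₁ + pₖ₋₂ and qₖ = aₖqₖ₋₁ + qₖ₋₂:
  k=0: a=0, p=0, q=1
  k=1: a=11, p=1, q=11
  k=2: a=2, p=2, q=23

2/23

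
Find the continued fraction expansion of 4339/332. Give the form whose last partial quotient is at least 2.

4339 = 13·332 + 23
332 = 14·23 + 10
23 = 2·10 + 3
10 = 3·3 + 1
3 = 3·1 + 0  (stop)
So 4339/332 = [13; 14, 2, 3, 3].

[13; 14, 2, 3, 3]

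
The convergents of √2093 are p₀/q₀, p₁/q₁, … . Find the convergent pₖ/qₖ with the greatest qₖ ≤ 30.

183/4

√2093 = [45; 1, 2, 1, 90, …] (period length 4).
Convergents:
  p_0/q_0 = 45/1
  p_1/q_1 = 46/1
  p_2/q_2 = 137/3
  p_3/q_3 = 183/4
  p_4/q_4 = 16607/363
q_3 = 4 ≤ 30 < 363 = q_4, so the answer is 183/4.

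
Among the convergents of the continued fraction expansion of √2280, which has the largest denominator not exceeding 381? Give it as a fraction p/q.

18097/379

√2280 = [47; 1, 2, 1, 94, …] (period length 4).
Convergents:
  p_0/q_0 = 47/1
  p_1/q_1 = 48/1
  p_2/q_2 = 143/3
  p_3/q_3 = 191/4
  p_4/q_4 = 18097/379
  p_5/q_5 = 18288/383
q_4 = 379 ≤ 381 < 383 = q_5, so the answer is 18097/379.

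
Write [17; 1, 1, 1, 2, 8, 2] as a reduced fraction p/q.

2503/142

Using pₖ = aₖpₖ₋₁ + pₖ₋₂ and qₖ = aₖqₖ₋₁ + qₖ₋₂:
  k=0: a=17, p=17, q=1
  k=1: a=1, p=18, q=1
  k=2: a=1, p=35, q=2
  k=3: a=1, p=53, q=3
  k=4: a=2, p=141, q=8
  k=5: a=8, p=1181, q=67
  k=6: a=2, p=2503, q=142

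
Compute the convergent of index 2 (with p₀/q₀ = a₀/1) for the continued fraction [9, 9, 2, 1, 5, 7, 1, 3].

Using pₖ = aₖpₖ₋₁ + pₖ₋₂, qₖ = aₖqₖ₋₁ + qₖ₋₂ (with p₋₁=1, p₋₂=0, q₋₁=0, q₋₂=1):
  k=0: a=9, p=9, q=1
  k=1: a=9, p=82, q=9
  k=2: a=2, p=173, q=19

173/19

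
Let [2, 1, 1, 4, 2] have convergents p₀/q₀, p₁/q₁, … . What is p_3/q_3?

23/9

Using pₖ = aₖpₖ₋₁ + pₖ₋₂, qₖ = aₖqₖ₋₁ + qₖ₋₂ (with p₋₁=1, p₋₂=0, q₋₁=0, q₋₂=1):
  k=0: a=2, p=2, q=1
  k=1: a=1, p=3, q=1
  k=2: a=1, p=5, q=2
  k=3: a=4, p=23, q=9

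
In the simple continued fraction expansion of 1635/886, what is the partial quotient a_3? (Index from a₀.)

2

1635 = 1·886 + 749   →  a_0 = 1
886 = 1·749 + 137   →  a_1 = 1
749 = 5·137 + 64   →  a_2 = 5
137 = 2·64 + 9   →  a_3 = 2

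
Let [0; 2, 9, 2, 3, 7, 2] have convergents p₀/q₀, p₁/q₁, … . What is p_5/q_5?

481/1013

Using pₖ = aₖpₖ₋₁ + pₖ₋₂, qₖ = aₖqₖ₋₁ + qₖ₋₂ (with p₋₁=1, p₋₂=0, q₋₁=0, q₋₂=1):
  k=0: a=0, p=0, q=1
  k=1: a=2, p=1, q=2
  k=2: a=9, p=9, q=19
  k=3: a=2, p=19, q=40
  k=4: a=3, p=66, q=139
  k=5: a=7, p=481, q=1013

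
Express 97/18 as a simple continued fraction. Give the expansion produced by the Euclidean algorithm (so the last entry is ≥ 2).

97 = 5×18 + 7
18 = 2×7 + 4
7 = 1×4 + 3
4 = 1×3 + 1
3 = 3×1 + 0  (stop)
So 97/18 = [5; 2, 1, 1, 3].

[5; 2, 1, 1, 3]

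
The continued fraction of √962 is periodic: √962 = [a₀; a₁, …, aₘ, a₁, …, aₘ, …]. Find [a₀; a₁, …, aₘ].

[31; 62]

a₀ = ⌊√962⌋ = 31.
With m₀=0, d₀=1 and mₖ₊₁ = dₖaₖ − mₖ, dₖ₊₁ = (n − mₖ₊₁²)/dₖ, aₖ₊₁ = ⌊(a₀+mₖ₊₁)/dₖ₊₁⌋:
  k=1: m=31, d=1, a=62
d=1 and a=2a₀=62 at k=1, so the next step gives (m, d) = (31, 1) again — its k=1 value — and the period has length 1.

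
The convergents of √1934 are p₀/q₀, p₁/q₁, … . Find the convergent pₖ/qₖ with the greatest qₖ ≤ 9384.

170236/3871

√1934 = [43; 1, 42, 1, 86, …] (period length 4).
Convergents:
  p_0/q_0 = 43/1
  p_1/q_1 = 44/1
  p_2/q_2 = 1891/43
  p_3/q_3 = 1935/44
  p_4/q_4 = 168301/3827
  p_5/q_5 = 170236/3871
  p_6/q_6 = 7318213/166409
q_5 = 3871 ≤ 9384 < 166409 = q_6, so the answer is 170236/3871.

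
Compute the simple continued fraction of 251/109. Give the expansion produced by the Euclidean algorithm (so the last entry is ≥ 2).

[2; 3, 3, 3, 3]

251 = 2·109 + 33
109 = 3·33 + 10
33 = 3·10 + 3
10 = 3·3 + 1
3 = 3·1 + 0  (stop)
So 251/109 = [2; 3, 3, 3, 3].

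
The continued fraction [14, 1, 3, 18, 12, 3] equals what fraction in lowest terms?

40026/2713

Using pₖ = aₖpₖ₋₁ + pₖ₋₂ and qₖ = aₖqₖ₋₁ + qₖ₋₂:
  k=0: a=14, p=14, q=1
  k=1: a=1, p=15, q=1
  k=2: a=3, p=59, q=4
  k=3: a=18, p=1077, q=73
  k=4: a=12, p=12983, q=880
  k=5: a=3, p=40026, q=2713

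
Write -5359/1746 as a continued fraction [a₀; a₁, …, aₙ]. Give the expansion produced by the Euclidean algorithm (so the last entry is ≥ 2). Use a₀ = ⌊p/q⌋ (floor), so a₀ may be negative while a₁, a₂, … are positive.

[-4; 1, 13, 2, 3, 17]

-5359 = -4·1746 + 1625
1746 = 1·1625 + 121
1625 = 13·121 + 52
121 = 2·52 + 17
52 = 3·17 + 1
17 = 17·1 + 0  (stop)
So -5359/1746 = [-4; 1, 13, 2, 3, 17].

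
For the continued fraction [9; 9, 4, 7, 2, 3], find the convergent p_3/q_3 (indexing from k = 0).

Using pₖ = aₖpₖ₋₁ + pₖ₋₂, qₖ = aₖqₖ₋₁ + qₖ₋₂ (with p₋₁=1, p₋₂=0, q₋₁=0, q₋₂=1):
  k=0: a=9, p=9, q=1
  k=1: a=9, p=82, q=9
  k=2: a=4, p=337, q=37
  k=3: a=7, p=2441, q=268

2441/268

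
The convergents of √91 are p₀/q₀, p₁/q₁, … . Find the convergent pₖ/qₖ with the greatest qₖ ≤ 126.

√91 = [9; 1, 1, 5, 1, 5, 1, 1, 18, …] (period length 8).
Convergents:
  p_0/q_0 = 9/1
  p_1/q_1 = 10/1
  p_2/q_2 = 19/2
  p_3/q_3 = 105/11
  p_4/q_4 = 124/13
  p_5/q_5 = 725/76
  p_6/q_6 = 849/89
  p_7/q_7 = 1574/165
q_6 = 89 ≤ 126 < 165 = q_7, so the answer is 849/89.

849/89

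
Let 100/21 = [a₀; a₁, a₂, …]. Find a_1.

1

100 = 4·21 + 16   →  a_0 = 4
21 = 1·16 + 5   →  a_1 = 1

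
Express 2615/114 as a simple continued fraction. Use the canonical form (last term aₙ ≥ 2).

2615 = 22×114 + 107
114 = 1×107 + 7
107 = 15×7 + 2
7 = 3×2 + 1
2 = 2×1 + 0  (stop)
So 2615/114 = [22; 1, 15, 3, 2].

[22; 1, 15, 3, 2]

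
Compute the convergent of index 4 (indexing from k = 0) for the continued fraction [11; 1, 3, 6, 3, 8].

Using pₖ = aₖpₖ₋₁ + pₖ₋₂, qₖ = aₖqₖ₋₁ + qₖ₋₂ (with p₋₁=1, p₋₂=0, q₋₁=0, q₋₂=1):
  k=0: a=11, p=11, q=1
  k=1: a=1, p=12, q=1
  k=2: a=3, p=47, q=4
  k=3: a=6, p=294, q=25
  k=4: a=3, p=929, q=79

929/79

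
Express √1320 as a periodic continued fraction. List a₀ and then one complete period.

[36; 3, 72]

a₀ = ⌊√1320⌋ = 36.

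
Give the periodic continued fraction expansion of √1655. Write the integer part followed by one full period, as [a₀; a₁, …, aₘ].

a₀ = ⌊√1655⌋ = 40.
With m₀=0, d₀=1 and mₖ₊₁ = dₖaₖ − mₖ, dₖ₊₁ = (n − mₖ₊₁²)/dₖ, aₖ₊₁ = ⌊(a₀+mₖ₊₁)/dₖ₊₁⌋:
  k=1: m=40, d=55, a=1
  k=2: m=15, d=26, a=2
  k=3: m=37, d=11, a=7
  k=4: m=40, d=5, a=16
  k=5: m=40, d=11, a=7
  k=6: m=37, d=26, a=2
  k=7: m=15, d=55, a=1
  k=8: m=40, d=1, a=80
d=1 and a=2a₀=80 at k=8, so the next step gives (m, d) = (40, 55) again — its k=1 value — and the period has length 8.

[40; 1, 2, 7, 16, 7, 2, 1, 80]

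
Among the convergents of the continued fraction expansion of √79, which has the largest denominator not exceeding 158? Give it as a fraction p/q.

1351/152

√79 = [8; 1, 7, 1, 16, …] (period length 4).
Convergents:
  p_0/q_0 = 8/1
  p_1/q_1 = 9/1
  p_2/q_2 = 71/8
  p_3/q_3 = 80/9
  p_4/q_4 = 1351/152
  p_5/q_5 = 1431/161
q_4 = 152 ≤ 158 < 161 = q_5, so the answer is 1351/152.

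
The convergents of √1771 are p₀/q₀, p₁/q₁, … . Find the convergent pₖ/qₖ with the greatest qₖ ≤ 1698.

√1771 = [42; 12, 84, …] (period length 2).
Convergents:
  p_0/q_0 = 42/1
  p_1/q_1 = 505/12
  p_2/q_2 = 42462/1009
  p_3/q_3 = 510049/12120
q_2 = 1009 ≤ 1698 < 12120 = q_3, so the answer is 42462/1009.

42462/1009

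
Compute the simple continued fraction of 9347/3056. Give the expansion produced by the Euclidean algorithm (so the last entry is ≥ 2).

[3; 17, 13, 1, 3, 3]

9347 = 3*3056 + 179
3056 = 17*179 + 13
179 = 13*13 + 10
13 = 1*10 + 3
10 = 3*3 + 1
3 = 3*1 + 0  (stop)
So 9347/3056 = [3; 17, 13, 1, 3, 3].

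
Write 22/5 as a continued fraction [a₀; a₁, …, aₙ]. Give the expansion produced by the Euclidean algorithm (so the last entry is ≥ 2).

22 = 4×5 + 2
5 = 2×2 + 1
2 = 2×1 + 0  (stop)
So 22/5 = [4; 2, 2].

[4; 2, 2]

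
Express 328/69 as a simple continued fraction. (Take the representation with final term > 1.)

328 = 4·69 + 52
69 = 1·52 + 17
52 = 3·17 + 1
17 = 17·1 + 0  (stop)
So 328/69 = [4; 1, 3, 17].

[4; 1, 3, 17]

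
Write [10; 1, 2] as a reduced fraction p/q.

32/3

Fold from the inside: start with 2/1.
  1 + 1/2 = 3/2
  10 + 2/3 = 32/3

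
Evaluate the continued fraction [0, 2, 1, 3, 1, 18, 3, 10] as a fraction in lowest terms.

2964/8293

Fold from the inside: start with 10/1.
  3 + 1/10 = 31/10
  18 + 10/31 = 568/31
  1 + 31/568 = 599/568
  3 + 568/599 = 2365/599
  1 + 599/2365 = 2964/2365
  2 + 2365/2964 = 8293/2964
  0 + 2964/8293 = 2964/8293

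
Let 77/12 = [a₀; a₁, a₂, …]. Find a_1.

2

77 = 6·12 + 5   →  a_0 = 6
12 = 2·5 + 2   →  a_1 = 2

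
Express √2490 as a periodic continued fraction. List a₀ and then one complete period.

[49; 1, 8, 1, 98]

a₀ = ⌊√2490⌋ = 49.
With m₀=0, d₀=1 and mₖ₊₁ = dₖaₖ − mₖ, dₖ₊₁ = (n − mₖ₊₁²)/dₖ, aₖ₊₁ = ⌊(a₀+mₖ₊₁)/dₖ₊₁⌋:
  k=1: m=49, d=89, a=1
  k=2: m=40, d=10, a=8
  k=3: m=40, d=89, a=1
  k=4: m=49, d=1, a=98
d=1 and a=2a₀=98 at k=4, so the next step gives (m, d) = (49, 89) again — its k=1 value — and the period has length 4.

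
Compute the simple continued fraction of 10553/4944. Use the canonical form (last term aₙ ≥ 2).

[2; 7, 2, 3, 3, 9, 3]

10553 = 2*4944 + 665
4944 = 7*665 + 289
665 = 2*289 + 87
289 = 3*87 + 28
87 = 3*28 + 3
28 = 9*3 + 1
3 = 3*1 + 0  (stop)
So 10553/4944 = [2; 7, 2, 3, 3, 9, 3].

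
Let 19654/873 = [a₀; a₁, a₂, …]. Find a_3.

18

19654 = 22·873 + 448   →  a_0 = 22
873 = 1·448 + 425   →  a_1 = 1
448 = 1·425 + 23   →  a_2 = 1
425 = 18·23 + 11   →  a_3 = 18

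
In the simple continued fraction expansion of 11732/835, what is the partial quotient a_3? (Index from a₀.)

11732 = 14·835 + 42   →  a_0 = 14
835 = 19·42 + 37   →  a_1 = 19
42 = 1·37 + 5   →  a_2 = 1
37 = 7·5 + 2   →  a_3 = 7

7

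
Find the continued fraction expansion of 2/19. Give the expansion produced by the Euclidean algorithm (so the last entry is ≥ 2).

[0; 9, 2]

2 = 0×19 + 2
19 = 9×2 + 1
2 = 2×1 + 0  (stop)
So 2/19 = [0; 9, 2].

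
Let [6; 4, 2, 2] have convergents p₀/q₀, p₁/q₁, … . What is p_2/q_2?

56/9

Using pₖ = aₖpₖ₋₁ + pₖ₋₂, qₖ = aₖqₖ₋₁ + qₖ₋₂ (with p₋₁=1, p₋₂=0, q₋₁=0, q₋₂=1):
  k=0: a=6, p=6, q=1
  k=1: a=4, p=25, q=4
  k=2: a=2, p=56, q=9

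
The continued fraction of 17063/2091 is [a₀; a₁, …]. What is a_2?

4

17063 = 8·2091 + 335   →  a_0 = 8
2091 = 6·335 + 81   →  a_1 = 6
335 = 4·81 + 11   →  a_2 = 4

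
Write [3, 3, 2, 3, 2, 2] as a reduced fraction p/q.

Fold from the inside: start with 2/1.
  2 + 1/2 = 5/2
  3 + 2/5 = 17/5
  2 + 5/17 = 39/17
  3 + 17/39 = 134/39
  3 + 39/134 = 441/134

441/134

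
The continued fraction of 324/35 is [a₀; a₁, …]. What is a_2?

1

324 = 9·35 + 9   →  a_0 = 9
35 = 3·9 + 8   →  a_1 = 3
9 = 1·8 + 1   →  a_2 = 1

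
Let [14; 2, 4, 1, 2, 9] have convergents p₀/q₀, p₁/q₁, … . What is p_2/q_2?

Using pₖ = aₖpₖ₋₁ + pₖ₋₂, qₖ = aₖqₖ₋₁ + qₖ₋₂ (with p₋₁=1, p₋₂=0, q₋₁=0, q₋₂=1):
  k=0: a=14, p=14, q=1
  k=1: a=2, p=29, q=2
  k=2: a=4, p=130, q=9

130/9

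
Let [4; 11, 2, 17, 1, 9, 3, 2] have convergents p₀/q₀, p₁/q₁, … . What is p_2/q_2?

94/23

Using pₖ = aₖpₖ₋₁ + pₖ₋₂, qₖ = aₖqₖ₋₁ + qₖ₋₂ (with p₋₁=1, p₋₂=0, q₋₁=0, q₋₂=1):
  k=0: a=4, p=4, q=1
  k=1: a=11, p=45, q=11
  k=2: a=2, p=94, q=23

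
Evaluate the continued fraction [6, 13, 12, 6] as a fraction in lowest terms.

5803/955

Fold from the inside: start with 6/1.
  12 + 1/6 = 73/6
  13 + 6/73 = 955/73
  6 + 73/955 = 5803/955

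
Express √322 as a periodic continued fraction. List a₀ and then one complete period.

[17; 1, 16, 1, 34]

a₀ = ⌊√322⌋ = 17.
With m₀=0, d₀=1 and mₖ₊₁ = dₖaₖ − mₖ, dₖ₊₁ = (n − mₖ₊₁²)/dₖ, aₖ₊₁ = ⌊(a₀+mₖ₊₁)/dₖ₊₁⌋:
  k=1: m=17, d=33, a=1
  k=2: m=16, d=2, a=16
  k=3: m=16, d=33, a=1
  k=4: m=17, d=1, a=34
d=1 and a=2a₀=34 at k=4, so the next step gives (m, d) = (17, 33) again — its k=1 value — and the period has length 4.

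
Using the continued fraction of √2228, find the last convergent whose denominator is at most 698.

√2228 = [47; 4, 1, 22, 1, 4, 94, …] (period length 6).
Convergents:
  p_0/q_0 = 47/1
  p_1/q_1 = 189/4
  p_2/q_2 = 236/5
  p_3/q_3 = 5381/114
  p_4/q_4 = 5617/119
  p_5/q_5 = 27849/590
  p_6/q_6 = 2623423/55579
q_5 = 590 ≤ 698 < 55579 = q_6, so the answer is 27849/590.

27849/590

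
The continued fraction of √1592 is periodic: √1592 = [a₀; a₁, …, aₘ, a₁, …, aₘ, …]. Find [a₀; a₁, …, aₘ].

a₀ = ⌊√1592⌋ = 39.
With m₀=0, d₀=1 and mₖ₊₁ = dₖaₖ − mₖ, dₖ₊₁ = (n − mₖ₊₁²)/dₖ, aₖ₊₁ = ⌊(a₀+mₖ₊₁)/dₖ₊₁⌋:
  k=1: m=39, d=71, a=1
  k=2: m=32, d=8, a=8
  k=3: m=32, d=71, a=1
  k=4: m=39, d=1, a=78
d=1 and a=2a₀=78 at k=4, so the next step gives (m, d) = (39, 71) again — its k=1 value — and the period has length 4.

[39; 1, 8, 1, 78]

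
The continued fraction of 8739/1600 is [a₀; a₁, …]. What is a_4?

2

8739 = 5·1600 + 739   →  a_0 = 5
1600 = 2·739 + 122   →  a_1 = 2
739 = 6·122 + 7   →  a_2 = 6
122 = 17·7 + 3   →  a_3 = 17
7 = 2·3 + 1   →  a_4 = 2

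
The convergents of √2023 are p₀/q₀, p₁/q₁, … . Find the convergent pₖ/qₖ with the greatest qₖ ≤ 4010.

√2023 = [44; 1, 43, 1, 88, …] (period length 4).
Convergents:
  p_0/q_0 = 44/1
  p_1/q_1 = 45/1
  p_2/q_2 = 1979/44
  p_3/q_3 = 2024/45
  p_4/q_4 = 180091/4004
  p_5/q_5 = 182115/4049
q_4 = 4004 ≤ 4010 < 4049 = q_5, so the answer is 180091/4004.

180091/4004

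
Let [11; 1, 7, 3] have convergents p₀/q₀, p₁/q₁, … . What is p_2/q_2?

Using pₖ = aₖpₖ₋₁ + pₖ₋₂, qₖ = aₖqₖ₋₁ + qₖ₋₂ (with p₋₁=1, p₋₂=0, q₋₁=0, q₋₂=1):
  k=0: a=11, p=11, q=1
  k=1: a=1, p=12, q=1
  k=2: a=7, p=95, q=8

95/8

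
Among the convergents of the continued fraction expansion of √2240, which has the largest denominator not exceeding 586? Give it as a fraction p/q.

10081/213

√2240 = [47; 3, 23, 3, 94, …] (period length 4).
Convergents:
  p_0/q_0 = 47/1
  p_1/q_1 = 142/3
  p_2/q_2 = 3313/70
  p_3/q_3 = 10081/213
  p_4/q_4 = 950927/20092
q_3 = 213 ≤ 586 < 20092 = q_4, so the answer is 10081/213.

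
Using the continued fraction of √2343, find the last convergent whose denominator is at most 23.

242/5

√2343 = [48; 2, 2, 8, 2, 2, 96, …] (period length 6).
Convergents:
  p_0/q_0 = 48/1
  p_1/q_1 = 97/2
  p_2/q_2 = 242/5
  p_3/q_3 = 2033/42
q_2 = 5 ≤ 23 < 42 = q_3, so the answer is 242/5.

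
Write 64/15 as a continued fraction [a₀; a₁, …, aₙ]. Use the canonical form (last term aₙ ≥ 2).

[4; 3, 1, 3]

64 = 4×15 + 4
15 = 3×4 + 3
4 = 1×3 + 1
3 = 3×1 + 0  (stop)
So 64/15 = [4; 3, 1, 3].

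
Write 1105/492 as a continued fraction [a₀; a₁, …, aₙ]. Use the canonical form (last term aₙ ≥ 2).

1105 = 2·492 + 121
492 = 4·121 + 8
121 = 15·8 + 1
8 = 8·1 + 0  (stop)
So 1105/492 = [2; 4, 15, 8].

[2; 4, 15, 8]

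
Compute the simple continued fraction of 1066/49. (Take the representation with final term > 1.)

1066 = 21*49 + 37
49 = 1*37 + 12
37 = 3*12 + 1
12 = 12*1 + 0  (stop)
So 1066/49 = [21; 1, 3, 12].

[21; 1, 3, 12]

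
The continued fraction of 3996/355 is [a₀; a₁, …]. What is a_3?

9

3996 = 11·355 + 91   →  a_0 = 11
355 = 3·91 + 82   →  a_1 = 3
91 = 1·82 + 9   →  a_2 = 1
82 = 9·9 + 1   →  a_3 = 9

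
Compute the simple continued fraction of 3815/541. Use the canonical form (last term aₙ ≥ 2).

[7; 19, 3, 9]

3815 = 7×541 + 28
541 = 19×28 + 9
28 = 3×9 + 1
9 = 9×1 + 0  (stop)
So 3815/541 = [7; 19, 3, 9].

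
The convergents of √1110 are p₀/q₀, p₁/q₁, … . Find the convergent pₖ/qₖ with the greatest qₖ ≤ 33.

√1110 = [33; 3, 6, 3, 66, …] (period length 4).
Convergents:
  p_0/q_0 = 33/1
  p_1/q_1 = 100/3
  p_2/q_2 = 633/19
  p_3/q_3 = 1999/60
q_2 = 19 ≤ 33 < 60 = q_3, so the answer is 633/19.

633/19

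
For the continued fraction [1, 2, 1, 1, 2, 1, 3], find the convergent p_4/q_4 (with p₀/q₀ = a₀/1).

Using pₖ = aₖpₖ₋₁ + pₖ₋₂, qₖ = aₖqₖ₋₁ + qₖ₋₂ (with p₋₁=1, p₋₂=0, q₋₁=0, q₋₂=1):
  k=0: a=1, p=1, q=1
  k=1: a=2, p=3, q=2
  k=2: a=1, p=4, q=3
  k=3: a=1, p=7, q=5
  k=4: a=2, p=18, q=13

18/13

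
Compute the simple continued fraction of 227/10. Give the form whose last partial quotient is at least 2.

227 = 22*10 + 7
10 = 1*7 + 3
7 = 2*3 + 1
3 = 3*1 + 0  (stop)
So 227/10 = [22; 1, 2, 3].

[22; 1, 2, 3]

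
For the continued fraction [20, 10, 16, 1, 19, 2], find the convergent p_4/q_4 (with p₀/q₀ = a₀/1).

Using pₖ = aₖpₖ₋₁ + pₖ₋₂, qₖ = aₖqₖ₋₁ + qₖ₋₂ (with p₋₁=1, p₋₂=0, q₋₁=0, q₋₂=1):
  k=0: a=20, p=20, q=1
  k=1: a=10, p=201, q=10
  k=2: a=16, p=3236, q=161
  k=3: a=1, p=3437, q=171
  k=4: a=19, p=68539, q=3410

68539/3410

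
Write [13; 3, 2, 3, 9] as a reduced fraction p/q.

2964/223

Using pₖ = aₖpₖ₋₁ + pₖ₋₂ and qₖ = aₖqₖ₋₁ + qₖ₋₂:
  k=0: a=13, p=13, q=1
  k=1: a=3, p=40, q=3
  k=2: a=2, p=93, q=7
  k=3: a=3, p=319, q=24
  k=4: a=9, p=2964, q=223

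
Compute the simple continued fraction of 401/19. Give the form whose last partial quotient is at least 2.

[21; 9, 2]

401 = 21·19 + 2
19 = 9·2 + 1
2 = 2·1 + 0  (stop)
So 401/19 = [21; 9, 2].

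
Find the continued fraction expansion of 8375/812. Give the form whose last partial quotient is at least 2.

[10; 3, 5, 2, 2, 1, 6]

8375 = 10·812 + 255
812 = 3·255 + 47
255 = 5·47 + 20
47 = 2·20 + 7
20 = 2·7 + 6
7 = 1·6 + 1
6 = 6·1 + 0  (stop)
So 8375/812 = [10; 3, 5, 2, 2, 1, 6].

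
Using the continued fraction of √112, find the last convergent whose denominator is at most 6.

√112 = [10; 1, 1, 2, 1, 1, 20, …] (period length 6).
Convergents:
  p_0/q_0 = 10/1
  p_1/q_1 = 11/1
  p_2/q_2 = 21/2
  p_3/q_3 = 53/5
  p_4/q_4 = 74/7
q_3 = 5 ≤ 6 < 7 = q_4, so the answer is 53/5.

53/5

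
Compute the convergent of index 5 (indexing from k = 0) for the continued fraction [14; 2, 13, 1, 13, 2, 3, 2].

12122/837

Using pₖ = aₖpₖ₋₁ + pₖ₋₂, qₖ = aₖqₖ₋₁ + qₖ₋₂ (with p₋₁=1, p₋₂=0, q₋₁=0, q₋₂=1):
  k=0: a=14, p=14, q=1
  k=1: a=2, p=29, q=2
  k=2: a=13, p=391, q=27
  k=3: a=1, p=420, q=29
  k=4: a=13, p=5851, q=404
  k=5: a=2, p=12122, q=837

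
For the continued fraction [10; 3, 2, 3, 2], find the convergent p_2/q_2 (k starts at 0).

Using pₖ = aₖpₖ₋₁ + pₖ₋₂, qₖ = aₖqₖ₋₁ + qₖ₋₂ (with p₋₁=1, p₋₂=0, q₋₁=0, q₋₂=1):
  k=0: a=10, p=10, q=1
  k=1: a=3, p=31, q=3
  k=2: a=2, p=72, q=7

72/7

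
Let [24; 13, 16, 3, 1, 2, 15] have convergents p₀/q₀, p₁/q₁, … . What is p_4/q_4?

20441/849

Using pₖ = aₖpₖ₋₁ + pₖ₋₂, qₖ = aₖqₖ₋₁ + qₖ₋₂ (with p₋₁=1, p₋₂=0, q₋₁=0, q₋₂=1):
  k=0: a=24, p=24, q=1
  k=1: a=13, p=313, q=13
  k=2: a=16, p=5032, q=209
  k=3: a=3, p=15409, q=640
  k=4: a=1, p=20441, q=849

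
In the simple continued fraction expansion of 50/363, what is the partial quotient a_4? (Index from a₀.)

5

50 = 0·363 + 50   →  a_0 = 0
363 = 7·50 + 13   →  a_1 = 7
50 = 3·13 + 11   →  a_2 = 3
13 = 1·11 + 2   →  a_3 = 1
11 = 5·2 + 1   →  a_4 = 5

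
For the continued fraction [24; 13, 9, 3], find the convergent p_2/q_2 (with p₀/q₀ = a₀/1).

Using pₖ = aₖpₖ₋₁ + pₖ₋₂, qₖ = aₖqₖ₋₁ + qₖ₋₂ (with p₋₁=1, p₋₂=0, q₋₁=0, q₋₂=1):
  k=0: a=24, p=24, q=1
  k=1: a=13, p=313, q=13
  k=2: a=9, p=2841, q=118

2841/118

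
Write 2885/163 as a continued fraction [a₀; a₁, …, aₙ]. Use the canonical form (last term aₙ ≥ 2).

2885 = 17·163 + 114
163 = 1·114 + 49
114 = 2·49 + 16
49 = 3·16 + 1
16 = 16·1 + 0  (stop)
So 2885/163 = [17; 1, 2, 3, 16].

[17; 1, 2, 3, 16]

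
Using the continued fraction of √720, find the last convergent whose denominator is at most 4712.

51841/1932

√720 = [26; 1, 4, 1, 52, …] (period length 4).
Convergents:
  p_0/q_0 = 26/1
  p_1/q_1 = 27/1
  p_2/q_2 = 134/5
  p_3/q_3 = 161/6
  p_4/q_4 = 8506/317
  p_5/q_5 = 8667/323
  p_6/q_6 = 43174/1609
  p_7/q_7 = 51841/1932
  p_8/q_8 = 2738906/102073
q_7 = 1932 ≤ 4712 < 102073 = q_8, so the answer is 51841/1932.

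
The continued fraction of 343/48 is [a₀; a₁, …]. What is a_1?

343 = 7·48 + 7   →  a_0 = 7
48 = 6·7 + 6   →  a_1 = 6

6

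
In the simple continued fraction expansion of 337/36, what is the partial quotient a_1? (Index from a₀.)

337 = 9·36 + 13   →  a_0 = 9
36 = 2·13 + 10   →  a_1 = 2

2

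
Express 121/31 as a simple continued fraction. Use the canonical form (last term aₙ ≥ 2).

[3; 1, 9, 3]

121 = 3×31 + 28
31 = 1×28 + 3
28 = 9×3 + 1
3 = 3×1 + 0  (stop)
So 121/31 = [3; 1, 9, 3].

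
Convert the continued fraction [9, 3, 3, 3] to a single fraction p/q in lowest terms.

307/33

Fold from the inside: start with 3/1.
  3 + 1/3 = 10/3
  3 + 3/10 = 33/10
  9 + 10/33 = 307/33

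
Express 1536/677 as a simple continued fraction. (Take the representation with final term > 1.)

[2; 3, 1, 2, 1, 1, 3, 7]

1536 = 2*677 + 182
677 = 3*182 + 131
182 = 1*131 + 51
131 = 2*51 + 29
51 = 1*29 + 22
29 = 1*22 + 7
22 = 3*7 + 1
7 = 7*1 + 0  (stop)
So 1536/677 = [2; 3, 1, 2, 1, 1, 3, 7].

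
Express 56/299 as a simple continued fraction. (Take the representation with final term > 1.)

[0; 5, 2, 1, 18]

56 = 0*299 + 56
299 = 5*56 + 19
56 = 2*19 + 18
19 = 1*18 + 1
18 = 18*1 + 0  (stop)
So 56/299 = [0; 5, 2, 1, 18].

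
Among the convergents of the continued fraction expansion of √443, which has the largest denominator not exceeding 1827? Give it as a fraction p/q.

18585/883

√443 = [21; 21, 42, …] (period length 2).
Convergents:
  p_0/q_0 = 21/1
  p_1/q_1 = 442/21
  p_2/q_2 = 18585/883
  p_3/q_3 = 390727/18564
q_2 = 883 ≤ 1827 < 18564 = q_3, so the answer is 18585/883.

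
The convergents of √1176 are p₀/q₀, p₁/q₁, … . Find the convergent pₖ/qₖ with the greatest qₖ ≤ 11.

240/7

√1176 = [34; 3, 2, 2, 2, 3, 68, …] (period length 6).
Convergents:
  p_0/q_0 = 34/1
  p_1/q_1 = 103/3
  p_2/q_2 = 240/7
  p_3/q_3 = 583/17
q_2 = 7 ≤ 11 < 17 = q_3, so the answer is 240/7.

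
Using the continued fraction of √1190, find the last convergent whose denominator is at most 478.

√1190 = [34; 2, 68, …] (period length 2).
Convergents:
  p_0/q_0 = 34/1
  p_1/q_1 = 69/2
  p_2/q_2 = 4726/137
  p_3/q_3 = 9521/276
  p_4/q_4 = 652154/18905
q_3 = 276 ≤ 478 < 18905 = q_4, so the answer is 9521/276.

9521/276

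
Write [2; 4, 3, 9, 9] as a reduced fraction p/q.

2459/1102

Fold from the inside: start with 9/1.
  9 + 1/9 = 82/9
  3 + 9/82 = 255/82
  4 + 82/255 = 1102/255
  2 + 255/1102 = 2459/1102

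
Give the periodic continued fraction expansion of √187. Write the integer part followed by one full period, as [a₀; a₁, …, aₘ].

a₀ = ⌊√187⌋ = 13.
With m₀=0, d₀=1 and mₖ₊₁ = dₖaₖ − mₖ, dₖ₊₁ = (n − mₖ₊₁²)/dₖ, aₖ₊₁ = ⌊(a₀+mₖ₊₁)/dₖ₊₁⌋:
  k=1: m=13, d=18, a=1
  k=2: m=5, d=9, a=2
  k=3: m=13, d=2, a=13
  k=4: m=13, d=9, a=2
  k=5: m=5, d=18, a=1
  k=6: m=13, d=1, a=26
d=1 and a=2a₀=26 at k=6, so the next step gives (m, d) = (13, 18) again — its k=1 value — and the period has length 6.

[13; 1, 2, 13, 2, 1, 26]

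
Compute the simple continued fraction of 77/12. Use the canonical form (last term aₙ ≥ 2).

[6; 2, 2, 2]

77 = 6*12 + 5
12 = 2*5 + 2
5 = 2*2 + 1
2 = 2*1 + 0  (stop)
So 77/12 = [6; 2, 2, 2].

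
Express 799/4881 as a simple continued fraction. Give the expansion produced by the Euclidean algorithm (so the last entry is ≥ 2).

799 = 0·4881 + 799
4881 = 6·799 + 87
799 = 9·87 + 16
87 = 5·16 + 7
16 = 2·7 + 2
7 = 3·2 + 1
2 = 2·1 + 0  (stop)
So 799/4881 = [0; 6, 9, 5, 2, 3, 2].

[0; 6, 9, 5, 2, 3, 2]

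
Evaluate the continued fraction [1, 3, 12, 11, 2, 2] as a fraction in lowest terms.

Using pₖ = aₖpₖ₋₁ + pₖ₋₂ and qₖ = aₖqₖ₋₁ + qₖ₋₂:
  k=0: a=1, p=1, q=1
  k=1: a=3, p=4, q=3
  k=2: a=12, p=49, q=37
  k=3: a=11, p=543, q=410
  k=4: a=2, p=1135, q=857
  k=5: a=2, p=2813, q=2124

2813/2124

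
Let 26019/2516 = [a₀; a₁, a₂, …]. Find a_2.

1

26019 = 10·2516 + 859   →  a_0 = 10
2516 = 2·859 + 798   →  a_1 = 2
859 = 1·798 + 61   →  a_2 = 1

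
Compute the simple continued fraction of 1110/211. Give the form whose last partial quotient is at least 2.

1110 = 5·211 + 55
211 = 3·55 + 46
55 = 1·46 + 9
46 = 5·9 + 1
9 = 9·1 + 0  (stop)
So 1110/211 = [5; 3, 1, 5, 9].

[5; 3, 1, 5, 9]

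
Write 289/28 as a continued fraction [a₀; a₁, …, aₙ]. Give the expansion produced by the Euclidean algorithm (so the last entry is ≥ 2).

[10; 3, 9]

289 = 10*28 + 9
28 = 3*9 + 1
9 = 9*1 + 0  (stop)
So 289/28 = [10; 3, 9].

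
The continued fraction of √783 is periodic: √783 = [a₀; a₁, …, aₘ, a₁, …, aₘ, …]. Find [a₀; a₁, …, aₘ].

a₀ = ⌊√783⌋ = 27.
With m₀=0, d₀=1 and mₖ₊₁ = dₖaₖ − mₖ, dₖ₊₁ = (n − mₖ₊₁²)/dₖ, aₖ₊₁ = ⌊(a₀+mₖ₊₁)/dₖ₊₁⌋:
  k=1: m=27, d=54, a=1
  k=2: m=27, d=1, a=54
d=1 and a=2a₀=54 at k=2, so the next step gives (m, d) = (27, 54) again — its k=1 value — and the period has length 2.

[27; 1, 54]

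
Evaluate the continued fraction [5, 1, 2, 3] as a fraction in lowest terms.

Using pₖ = aₖpₖ₋₁ + pₖ₋₂ and qₖ = aₖqₖ₋₁ + qₖ₋₂:
  k=0: a=5, p=5, q=1
  k=1: a=1, p=6, q=1
  k=2: a=2, p=17, q=3
  k=3: a=3, p=57, q=10

57/10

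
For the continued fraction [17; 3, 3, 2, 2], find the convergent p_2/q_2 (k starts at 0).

173/10

Using pₖ = aₖpₖ₋₁ + pₖ₋₂, qₖ = aₖqₖ₋₁ + qₖ₋₂ (with p₋₁=1, p₋₂=0, q₋₁=0, q₋₂=1):
  k=0: a=17, p=17, q=1
  k=1: a=3, p=52, q=3
  k=2: a=3, p=173, q=10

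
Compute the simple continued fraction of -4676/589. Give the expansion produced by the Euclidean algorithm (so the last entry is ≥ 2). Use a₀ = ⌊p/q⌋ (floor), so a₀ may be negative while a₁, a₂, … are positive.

-4676 = -8*589 + 36
589 = 16*36 + 13
36 = 2*13 + 10
13 = 1*10 + 3
10 = 3*3 + 1
3 = 3*1 + 0  (stop)
So -4676/589 = [-8; 16, 2, 1, 3, 3].

[-8; 16, 2, 1, 3, 3]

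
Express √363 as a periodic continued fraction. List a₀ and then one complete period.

a₀ = ⌊√363⌋ = 19.
With m₀=0, d₀=1 and mₖ₊₁ = dₖaₖ − mₖ, dₖ₊₁ = (n − mₖ₊₁²)/dₖ, aₖ₊₁ = ⌊(a₀+mₖ₊₁)/dₖ₊₁⌋:
  k=1: m=19, d=2, a=19
  k=2: m=19, d=1, a=38
d=1 and a=2a₀=38 at k=2, so the next step gives (m, d) = (19, 2) again — its k=1 value — and the period has length 2.

[19; 19, 38]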